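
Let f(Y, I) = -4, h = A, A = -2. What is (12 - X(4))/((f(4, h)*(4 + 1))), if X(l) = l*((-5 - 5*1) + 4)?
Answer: -9/5 ≈ -1.8000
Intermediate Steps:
h = -2
X(l) = -6*l (X(l) = l*((-5 - 5) + 4) = l*(-10 + 4) = l*(-6) = -6*l)
(12 - X(4))/((f(4, h)*(4 + 1))) = (12 - (-6)*4)/((-4*(4 + 1))) = (12 - 1*(-24))/((-4*5)) = (12 + 24)/(-20) = -1/20*36 = -9/5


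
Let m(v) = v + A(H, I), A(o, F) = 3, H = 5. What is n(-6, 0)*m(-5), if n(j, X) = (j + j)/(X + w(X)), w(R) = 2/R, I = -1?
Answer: 0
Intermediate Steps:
m(v) = 3 + v (m(v) = v + 3 = 3 + v)
n(j, X) = 2*j/(X + 2/X) (n(j, X) = (j + j)/(X + 2/X) = (2*j)/(X + 2/X) = 2*j/(X + 2/X))
n(-6, 0)*m(-5) = (2*0*(-6)/(2 + 0²))*(3 - 5) = (2*0*(-6)/(2 + 0))*(-2) = (2*0*(-6)/2)*(-2) = (2*0*(-6)*(½))*(-2) = 0*(-2) = 0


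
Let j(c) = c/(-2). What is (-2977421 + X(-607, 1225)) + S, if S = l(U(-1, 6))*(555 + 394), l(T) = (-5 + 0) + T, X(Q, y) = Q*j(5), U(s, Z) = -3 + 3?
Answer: -5961297/2 ≈ -2.9806e+6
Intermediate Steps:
j(c) = -c/2 (j(c) = c*(-1/2) = -c/2)
U(s, Z) = 0
X(Q, y) = -5*Q/2 (X(Q, y) = Q*(-1/2*5) = Q*(-5/2) = -5*Q/2)
l(T) = -5 + T
S = -4745 (S = (-5 + 0)*(555 + 394) = -5*949 = -4745)
(-2977421 + X(-607, 1225)) + S = (-2977421 - 5/2*(-607)) - 4745 = (-2977421 + 3035/2) - 4745 = -5951807/2 - 4745 = -5961297/2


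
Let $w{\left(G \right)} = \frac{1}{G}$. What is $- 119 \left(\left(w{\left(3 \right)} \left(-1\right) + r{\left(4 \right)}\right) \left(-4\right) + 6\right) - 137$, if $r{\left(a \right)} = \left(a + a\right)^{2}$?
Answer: $\frac{88363}{3} \approx 29454.0$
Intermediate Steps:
$r{\left(a \right)} = 4 a^{2}$ ($r{\left(a \right)} = \left(2 a\right)^{2} = 4 a^{2}$)
$- 119 \left(\left(w{\left(3 \right)} \left(-1\right) + r{\left(4 \right)}\right) \left(-4\right) + 6\right) - 137 = - 119 \left(\left(\frac{1}{3} \left(-1\right) + 4 \cdot 4^{2}\right) \left(-4\right) + 6\right) - 137 = - 119 \left(\left(\frac{1}{3} \left(-1\right) + 4 \cdot 16\right) \left(-4\right) + 6\right) - 137 = - 119 \left(\left(- \frac{1}{3} + 64\right) \left(-4\right) + 6\right) - 137 = - 119 \left(\frac{191}{3} \left(-4\right) + 6\right) - 137 = - 119 \left(- \frac{764}{3} + 6\right) - 137 = \left(-119\right) \left(- \frac{746}{3}\right) - 137 = \frac{88774}{3} - 137 = \frac{88363}{3}$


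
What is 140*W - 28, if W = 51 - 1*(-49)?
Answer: 13972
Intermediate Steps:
W = 100 (W = 51 + 49 = 100)
140*W - 28 = 140*100 - 28 = 14000 - 28 = 13972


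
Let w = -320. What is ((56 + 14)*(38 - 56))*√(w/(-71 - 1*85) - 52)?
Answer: -840*I*√18993/13 ≈ -8905.0*I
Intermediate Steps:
((56 + 14)*(38 - 56))*√(w/(-71 - 1*85) - 52) = ((56 + 14)*(38 - 56))*√(-320/(-71 - 1*85) - 52) = (70*(-18))*√(-320/(-71 - 85) - 52) = -1260*√(-320/(-156) - 52) = -1260*√(-320*(-1/156) - 52) = -1260*√(80/39 - 52) = -840*I*√18993/13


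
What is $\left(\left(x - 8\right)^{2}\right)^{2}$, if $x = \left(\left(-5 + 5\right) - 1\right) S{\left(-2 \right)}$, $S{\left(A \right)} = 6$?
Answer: $38416$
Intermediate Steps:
$x = -6$ ($x = \left(\left(-5 + 5\right) - 1\right) 6 = \left(0 - 1\right) 6 = \left(-1\right) 6 = -6$)
$\left(\left(x - 8\right)^{2}\right)^{2} = \left(\left(-6 - 8\right)^{2}\right)^{2} = \left(\left(-14\right)^{2}\right)^{2} = 196^{2} = 38416$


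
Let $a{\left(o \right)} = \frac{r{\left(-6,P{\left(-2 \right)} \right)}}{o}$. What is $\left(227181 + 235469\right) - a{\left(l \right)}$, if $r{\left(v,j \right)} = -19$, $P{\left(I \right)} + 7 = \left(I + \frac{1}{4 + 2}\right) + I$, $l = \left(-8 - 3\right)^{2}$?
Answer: $\frac{55980669}{121} \approx 4.6265 \cdot 10^{5}$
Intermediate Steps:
$l = 121$ ($l = \left(-11\right)^{2} = 121$)
$P{\left(I \right)} = - \frac{41}{6} + 2 I$ ($P{\left(I \right)} = -7 + \left(\left(I + \frac{1}{4 + 2}\right) + I\right) = -7 + \left(\left(I + \frac{1}{6}\right) + I\right) = -7 + \left(\left(\frac{1}{6} + I\right) + I\right) = -7 + \left(\frac{1}{6} + 2 I\right) = - \frac{41}{6} + 2 I$)
$a{\left(o \right)} = - \frac{19}{o}$
$\left(227181 + 235469\right) - a{\left(l \right)} = \left(227181 + 235469\right) - - \frac{19}{121} = 462650 - \left(-19\right) \frac{1}{121} = 462650 - - \frac{19}{121} = 462650 + \frac{19}{121} = \frac{55980669}{121}$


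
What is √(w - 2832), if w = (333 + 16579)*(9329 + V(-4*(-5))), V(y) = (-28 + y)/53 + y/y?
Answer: 4*√27700878929/53 ≈ 12561.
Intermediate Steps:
V(y) = 25/53 + y/53 (V(y) = (-28 + y)*(1/53) + 1 = (-28/53 + y/53) + 1 = 25/53 + y/53)
w = 8362679584/53 (w = (333 + 16579)*(9329 + (25/53 + (-4*(-5))/53)) = 16912*(9329 + (25/53 + (1/53)*20)) = 16912*(9329 + (25/53 + 20/53)) = 16912*(9329 + 45/53) = 16912*(494482/53) = 8362679584/53 ≈ 1.5779e+8)
√(w - 2832) = √(8362679584/53 - 2832) = √(8362529488/53) = 4*√27700878929/53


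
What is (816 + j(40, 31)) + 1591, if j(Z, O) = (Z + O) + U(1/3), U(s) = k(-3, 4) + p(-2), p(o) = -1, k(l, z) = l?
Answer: 2474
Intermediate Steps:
U(s) = -4 (U(s) = -3 - 1 = -4)
j(Z, O) = -4 + O + Z (j(Z, O) = (Z + O) - 4 = (O + Z) - 4 = -4 + O + Z)
(816 + j(40, 31)) + 1591 = (816 + (-4 + 31 + 40)) + 1591 = (816 + 67) + 1591 = 883 + 1591 = 2474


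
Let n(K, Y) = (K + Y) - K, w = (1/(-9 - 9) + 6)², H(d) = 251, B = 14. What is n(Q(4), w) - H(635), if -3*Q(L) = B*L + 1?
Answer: -69875/324 ≈ -215.66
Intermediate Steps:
Q(L) = -⅓ - 14*L/3 (Q(L) = -(14*L + 1)/3 = -(1 + 14*L)/3 = -⅓ - 14*L/3)
w = 11449/324 (w = (1/(-18) + 6)² = (-1/18 + 6)² = (107/18)² = 11449/324 ≈ 35.336)
n(K, Y) = Y
n(Q(4), w) - H(635) = 11449/324 - 1*251 = 11449/324 - 251 = -69875/324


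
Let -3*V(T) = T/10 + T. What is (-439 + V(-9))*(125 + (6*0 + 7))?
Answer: -287562/5 ≈ -57512.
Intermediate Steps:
V(T) = -11*T/30 (V(T) = -(T/10 + T)/3 = -11*T/30)
(-439 + V(-9))*(125 + (6*0 + 7)) = (-439 - 11/30*(-9))*(125 + (6*0 + 7)) = (-439 + 33/10)*(125 + (0 + 7)) = -4357*(125 + 7)/10 = -4357/10*132 = -287562/5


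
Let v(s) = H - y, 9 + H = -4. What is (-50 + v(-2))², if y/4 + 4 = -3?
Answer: 1225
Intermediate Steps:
H = -13 (H = -9 - 4 = -13)
y = -28 (y = -16 + 4*(-3) = -16 - 12 = -28)
v(s) = 15 (v(s) = -13 - 1*(-28) = -13 + 28 = 15)
(-50 + v(-2))² = (-50 + 15)² = (-35)² = 1225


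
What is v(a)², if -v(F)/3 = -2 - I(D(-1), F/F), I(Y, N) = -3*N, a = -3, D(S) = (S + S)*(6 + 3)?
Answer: 9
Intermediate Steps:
D(S) = 18*S (D(S) = (2*S)*9 = 18*S)
v(F) = -3 (v(F) = -3*(-2 - (-3)*F/F) = -3*(-2 - (-3)) = -3*(-2 - 1*(-3)) = -3*(-2 + 3) = -3*1 = -3)
v(a)² = (-3)² = 9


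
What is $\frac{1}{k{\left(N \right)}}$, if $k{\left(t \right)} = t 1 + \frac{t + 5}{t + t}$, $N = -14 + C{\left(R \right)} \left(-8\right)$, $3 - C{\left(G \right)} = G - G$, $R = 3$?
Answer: $- \frac{76}{2855} \approx -0.02662$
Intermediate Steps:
$C{\left(G \right)} = 3$ ($C{\left(G \right)} = 3 - \left(G - G\right) = 3 - 0 = 3 + 0 = 3$)
$N = -38$ ($N = -14 + 3 \left(-8\right) = -14 - 24 = -38$)
$k{\left(t \right)} = t + \frac{5 + t}{2 t}$
$\frac{1}{k{\left(N \right)}} = \frac{1}{\frac{1}{2} - 38 + \frac{5}{2 \left(-38\right)}} = \frac{1}{\frac{1}{2} - 38 + \frac{5}{2} \left(- \frac{1}{38}\right)} = \frac{1}{\frac{1}{2} - 38 - \frac{5}{76}} = \frac{1}{- \frac{2855}{76}} = - \frac{76}{2855}$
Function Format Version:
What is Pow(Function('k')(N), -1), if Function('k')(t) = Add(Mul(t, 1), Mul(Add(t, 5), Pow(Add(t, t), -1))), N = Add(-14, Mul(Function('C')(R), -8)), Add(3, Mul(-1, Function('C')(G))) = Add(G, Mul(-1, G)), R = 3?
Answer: Rational(-76, 2855) ≈ -0.026620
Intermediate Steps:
Function('C')(G) = 3 (Function('C')(G) = Add(3, Mul(-1, Add(G, Mul(-1, G)))) = Add(3, Mul(-1, 0)) = Add(3, 0) = 3)
N = -38 (N = Add(-14, Mul(3, -8)) = Add(-14, -24) = -38)
Function('k')(t) = Add(t, Mul(Rational(1, 2), Pow(t, -1), Add(5, t))) (Function('k')(t) = Add(t, Mul(Add(5, t), Pow(Mul(2, t), -1))) = Add(t, Mul(Add(5, t), Mul(Rational(1, 2), Pow(t, -1)))) = Add(t, Mul(Rational(1, 2), Pow(t, -1), Add(5, t))))
Pow(Function('k')(N), -1) = Pow(Add(Rational(1, 2), -38, Mul(Rational(5, 2), Pow(-38, -1))), -1) = Pow(Add(Rational(1, 2), -38, Mul(Rational(5, 2), Rational(-1, 38))), -1) = Pow(Add(Rational(1, 2), -38, Rational(-5, 76)), -1) = Pow(Rational(-2855, 76), -1) = Rational(-76, 2855)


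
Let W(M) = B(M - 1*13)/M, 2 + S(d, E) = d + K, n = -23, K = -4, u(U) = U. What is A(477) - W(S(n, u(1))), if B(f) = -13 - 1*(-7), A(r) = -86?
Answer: -2500/29 ≈ -86.207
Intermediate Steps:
B(f) = -6 (B(f) = -13 + 7 = -6)
S(d, E) = -6 + d (S(d, E) = -2 + (d - 4) = -2 + (-4 + d) = -6 + d)
W(M) = -6/M
A(477) - W(S(n, u(1))) = -86 - (-6)/(-6 - 23) = -86 - (-6)/(-29) = -86 - (-6)*(-1)/29 = -86 - 1*6/29 = -86 - 6/29 = -2500/29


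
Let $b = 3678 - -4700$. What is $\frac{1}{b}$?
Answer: $\frac{1}{8378} \approx 0.00011936$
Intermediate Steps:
$b = 8378$ ($b = 3678 + 4700 = 8378$)
$\frac{1}{b} = \frac{1}{8378}$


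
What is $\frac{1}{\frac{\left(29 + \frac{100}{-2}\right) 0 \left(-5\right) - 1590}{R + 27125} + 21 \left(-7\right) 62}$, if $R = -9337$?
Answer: $- \frac{8894}{81060711} \approx -0.00010972$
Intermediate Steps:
$\frac{1}{\frac{\left(29 + \frac{100}{-2}\right) 0 \left(-5\right) - 1590}{R + 27125} + 21 \left(-7\right) 62} = \frac{1}{\frac{\left(29 + \frac{100}{-2}\right) 0 \left(-5\right) - 1590}{-9337 + 27125} + 21 \left(-7\right) 62} = \frac{1}{\frac{\left(29 + 100 \left(- \frac{1}{2}\right)\right) 0 - 1590}{17788} - 9114} = \frac{1}{\left(\left(29 - 50\right) 0 - 1590\right) \frac{1}{17788} - 9114} = \frac{1}{\left(\left(-21\right) 0 - 1590\right) \frac{1}{17788} - 9114} = \frac{1}{\left(0 - 1590\right) \frac{1}{17788} - 9114} = \frac{1}{\left(-1590\right) \frac{1}{17788} - 9114} = \frac{1}{- \frac{795}{8894} - 9114} = \frac{1}{- \frac{81060711}{8894}} = - \frac{8894}{81060711}$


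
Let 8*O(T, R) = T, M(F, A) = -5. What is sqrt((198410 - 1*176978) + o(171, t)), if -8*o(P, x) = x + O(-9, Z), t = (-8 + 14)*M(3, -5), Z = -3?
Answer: 9*sqrt(16937)/8 ≈ 146.41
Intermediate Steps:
O(T, R) = T/8
t = -30 (t = (-8 + 14)*(-5) = 6*(-5) = -30)
o(P, x) = 9/64 - x/8 (o(P, x) = -(x + (1/8)*(-9))/8 = -(x - 9/8)/8 = -(-9/8 + x)/8 = 9/64 - x/8)
sqrt((198410 - 1*176978) + o(171, t)) = sqrt((198410 - 1*176978) + (9/64 - 1/8*(-30))) = sqrt((198410 - 176978) + (9/64 + 15/4)) = sqrt(21432 + 249/64) = sqrt(1371897/64) = 9*sqrt(16937)/8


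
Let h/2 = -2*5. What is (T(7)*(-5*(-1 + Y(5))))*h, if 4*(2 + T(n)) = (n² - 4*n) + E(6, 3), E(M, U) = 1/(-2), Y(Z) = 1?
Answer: 0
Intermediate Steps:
E(M, U) = -½
h = -20 (h = 2*(-2*5) = 2*(-10) = -20)
T(n) = -17/8 - n + n²/4 (T(n) = -2 + ((n² - 4*n) - ½)/4 = -2 + (-½ + n² - 4*n)/4 = -2 + (-⅛ - n + n²/4) = -17/8 - n + n²/4)
(T(7)*(-5*(-1 + Y(5))))*h = ((-17/8 - 1*7 + (¼)*7²)*(-5*(-1 + 1)))*(-20) = ((-17/8 - 7 + (¼)*49)*(-5*0))*(-20) = ((-17/8 - 7 + 49/4)*0)*(-20) = ((25/8)*0)*(-20) = 0*(-20) = 0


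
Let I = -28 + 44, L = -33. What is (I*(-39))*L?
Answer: 20592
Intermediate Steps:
I = 16
(I*(-39))*L = (16*(-39))*(-33) = -624*(-33) = 20592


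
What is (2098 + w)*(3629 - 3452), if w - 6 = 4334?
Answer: 1139526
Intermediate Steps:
w = 4340 (w = 6 + 4334 = 4340)
(2098 + w)*(3629 - 3452) = (2098 + 4340)*(3629 - 3452) = 6438*177 = 1139526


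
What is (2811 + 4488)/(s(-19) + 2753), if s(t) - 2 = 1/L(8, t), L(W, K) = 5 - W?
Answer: 21897/8264 ≈ 2.6497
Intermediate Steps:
s(t) = 5/3 (s(t) = 2 + 1/(5 - 1*8) = 2 + 1/(5 - 8) = 2 + 1/(-3) = 2 - ⅓ = 5/3)
(2811 + 4488)/(s(-19) + 2753) = (2811 + 4488)/(5/3 + 2753) = 7299/(8264/3) = 7299*(3/8264) = 21897/8264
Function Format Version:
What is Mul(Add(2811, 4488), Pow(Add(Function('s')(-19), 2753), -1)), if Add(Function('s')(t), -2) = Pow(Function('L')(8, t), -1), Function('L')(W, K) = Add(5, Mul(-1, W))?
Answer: Rational(21897, 8264) ≈ 2.6497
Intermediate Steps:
Function('s')(t) = Rational(5, 3) (Function('s')(t) = Add(2, Pow(Add(5, Mul(-1, 8)), -1)) = Add(2, Pow(Add(5, -8), -1)) = Add(2, Pow(-3, -1)) = Add(2, Rational(-1, 3)) = Rational(5, 3))
Mul(Add(2811, 4488), Pow(Add(Function('s')(-19), 2753), -1)) = Mul(Add(2811, 4488), Pow(Add(Rational(5, 3), 2753), -1)) = Mul(7299, Pow(Rational(8264, 3), -1)) = Mul(7299, Rational(3, 8264)) = Rational(21897, 8264)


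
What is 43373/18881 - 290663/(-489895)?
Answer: 26736223938/9249707495 ≈ 2.8905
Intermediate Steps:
43373/18881 - 290663/(-489895) = 43373*(1/18881) - 290663*(-1/489895) = 43373/18881 + 290663/489895 = 26736223938/9249707495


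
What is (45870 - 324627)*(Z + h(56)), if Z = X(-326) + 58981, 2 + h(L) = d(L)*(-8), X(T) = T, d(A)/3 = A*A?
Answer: 4630432527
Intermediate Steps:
d(A) = 3*A² (d(A) = 3*(A*A) = 3*A²)
h(L) = -2 - 24*L² (h(L) = -2 + (3*L²)*(-8) = -2 - 24*L²)
Z = 58655 (Z = -326 + 58981 = 58655)
(45870 - 324627)*(Z + h(56)) = (45870 - 324627)*(58655 + (-2 - 24*56²)) = -278757*(58655 + (-2 - 24*3136)) = -278757*(58655 + (-2 - 75264)) = -278757*(58655 - 75266) = -278757*(-16611) = 4630432527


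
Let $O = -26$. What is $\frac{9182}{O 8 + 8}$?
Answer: $- \frac{4591}{100} \approx -45.91$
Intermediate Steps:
$\frac{9182}{O 8 + 8} = \frac{9182}{\left(-26\right) 8 + 8} = \frac{9182}{-208 + 8} = \frac{9182}{-200} = 9182 \left(- \frac{1}{200}\right) = - \frac{4591}{100}$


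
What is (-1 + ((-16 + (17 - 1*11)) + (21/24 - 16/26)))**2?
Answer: 1247689/10816 ≈ 115.36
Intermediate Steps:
(-1 + ((-16 + (17 - 1*11)) + (21/24 - 16/26)))**2 = (-1 + ((-16 + (17 - 11)) + (21*(1/24) - 16*1/26)))**2 = (-1 + ((-16 + 6) + (7/8 - 8/13)))**2 = (-1 + (-10 + 27/104))**2 = (-1 - 1013/104)**2 = (-1117/104)**2 = 1247689/10816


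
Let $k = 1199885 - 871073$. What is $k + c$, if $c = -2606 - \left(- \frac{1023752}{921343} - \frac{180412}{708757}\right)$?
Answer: $\frac{213016117534889686}{653008300651} \approx 3.2621 \cdot 10^{5}$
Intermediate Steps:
$k = 328812$ ($k = 1199885 - 871073 = 328812$)
$c = - \frac{1700847818766926}{653008300651}$ ($c = -2606 - - \frac{891812729580}{653008300651} = -2606 + \left(\frac{1023752}{921343} + \frac{180412}{708757}\right) = -2606 + \frac{891812729580}{653008300651} = - \frac{1700847818766926}{653008300651} \approx -2604.6$)
$k + c = 328812 - \frac{1700847818766926}{653008300651} = \frac{213016117534889686}{653008300651}$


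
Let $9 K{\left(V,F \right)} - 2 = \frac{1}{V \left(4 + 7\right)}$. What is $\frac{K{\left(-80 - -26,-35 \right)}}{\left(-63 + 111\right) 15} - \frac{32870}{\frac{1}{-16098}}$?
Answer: $\frac{2036728206692387}{3849120} \approx 5.2914 \cdot 10^{8}$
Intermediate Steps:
$K{\left(V,F \right)} = \frac{2}{9} + \frac{1}{99 V}$ ($K{\left(V,F \right)} = \frac{2}{9} + \frac{1}{9 V \left(4 + 7\right)} = \frac{2}{9} + \frac{1}{9 V 11} = \frac{2}{9} + \frac{1}{9 \cdot 11 V} = \frac{2}{9} + \frac{\frac{1}{11} \frac{1}{V}}{9} = \frac{2}{9} + \frac{1}{99 V}$)
$\frac{K{\left(-80 - -26,-35 \right)}}{\left(-63 + 111\right) 15} - \frac{32870}{\frac{1}{-16098}} = \frac{\frac{1}{99} \frac{1}{-80 - -26} \left(1 + 22 \left(-80 - -26\right)\right)}{\left(-63 + 111\right) 15} - \frac{32870}{\frac{1}{-16098}} = \frac{\frac{1}{99} \frac{1}{-80 + 26} \left(1 + 22 \left(-80 + 26\right)\right)}{48 \cdot 15} - \frac{32870}{- \frac{1}{16098}} = \frac{\frac{1}{99} \frac{1}{-54} \left(1 + 22 \left(-54\right)\right)}{720} - -529141260 = \frac{1}{99} \left(- \frac{1}{54}\right) \left(1 - 1188\right) \frac{1}{720} + 529141260 = \frac{1}{99} \left(- \frac{1}{54}\right) \left(-1187\right) \frac{1}{720} + 529141260 = \frac{1187}{5346} \cdot \frac{1}{720} + 529141260 = \frac{1187}{3849120} + 529141260 = \frac{2036728206692387}{3849120}$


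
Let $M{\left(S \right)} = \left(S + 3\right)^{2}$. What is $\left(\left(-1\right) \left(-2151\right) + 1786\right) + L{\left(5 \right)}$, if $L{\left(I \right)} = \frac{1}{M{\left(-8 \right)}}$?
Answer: $\frac{98426}{25} \approx 3937.0$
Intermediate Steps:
$M{\left(S \right)} = \left(3 + S\right)^{2}$
$L{\left(I \right)} = \frac{1}{25}$ ($L{\left(I \right)} = \frac{1}{\left(3 - 8\right)^{2}} = \frac{1}{\left(-5\right)^{2}} = \frac{1}{25}$)
$\left(\left(-1\right) \left(-2151\right) + 1786\right) + L{\left(5 \right)} = \left(\left(-1\right) \left(-2151\right) + 1786\right) + \frac{1}{25} = \left(2151 + 1786\right) + \frac{1}{25} = 3937 + \frac{1}{25} = \frac{98426}{25}$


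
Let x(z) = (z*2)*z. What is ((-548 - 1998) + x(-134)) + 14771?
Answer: 48137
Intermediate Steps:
x(z) = 2*z² (x(z) = (2*z)*z = 2*z²)
((-548 - 1998) + x(-134)) + 14771 = ((-548 - 1998) + 2*(-134)²) + 14771 = (-2546 + 2*17956) + 14771 = (-2546 + 35912) + 14771 = 33366 + 14771 = 48137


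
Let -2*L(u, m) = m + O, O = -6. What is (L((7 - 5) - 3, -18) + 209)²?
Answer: 48841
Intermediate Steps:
L(u, m) = 3 - m/2 (L(u, m) = -(m - 6)/2 = -(-6 + m)/2 = 3 - m/2)
(L((7 - 5) - 3, -18) + 209)² = ((3 - ½*(-18)) + 209)² = ((3 + 9) + 209)² = (12 + 209)² = 221² = 48841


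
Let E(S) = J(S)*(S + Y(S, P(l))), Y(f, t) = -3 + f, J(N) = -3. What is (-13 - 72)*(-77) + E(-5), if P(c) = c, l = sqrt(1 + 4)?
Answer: 6584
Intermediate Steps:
l = sqrt(5) ≈ 2.2361
E(S) = 9 - 6*S (E(S) = -3*(S + (-3 + S)) = -3*(-3 + 2*S) = 9 - 6*S)
(-13 - 72)*(-77) + E(-5) = (-13 - 72)*(-77) + (9 - 6*(-5)) = -85*(-77) + (9 + 30) = 6545 + 39 = 6584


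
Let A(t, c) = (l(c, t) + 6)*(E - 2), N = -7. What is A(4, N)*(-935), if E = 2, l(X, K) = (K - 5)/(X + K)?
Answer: 0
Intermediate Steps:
l(X, K) = (-5 + K)/(K + X)
A(t, c) = 0 (A(t, c) = ((-5 + t)/(t + c) + 6)*(2 - 2) = ((-5 + t)/(c + t) + 6)*0 = (6 + (-5 + t)/(c + t))*0 = 0)
A(4, N)*(-935) = 0*(-935) = 0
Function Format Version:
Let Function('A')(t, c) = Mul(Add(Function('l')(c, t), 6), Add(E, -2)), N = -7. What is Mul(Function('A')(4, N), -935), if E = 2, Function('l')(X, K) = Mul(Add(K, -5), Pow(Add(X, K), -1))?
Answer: 0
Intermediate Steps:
Function('l')(X, K) = Mul(Pow(Add(K, X), -1), Add(-5, K)) (Function('l')(X, K) = Mul(Add(-5, K), Pow(Add(K, X), -1)) = Mul(Pow(Add(K, X), -1), Add(-5, K)))
Function('A')(t, c) = 0 (Function('A')(t, c) = Mul(Add(Mul(Pow(Add(t, c), -1), Add(-5, t)), 6), Add(2, -2)) = Mul(Add(Mul(Pow(Add(c, t), -1), Add(-5, t)), 6), 0) = Mul(Add(6, Mul(Pow(Add(c, t), -1), Add(-5, t))), 0) = 0)
Mul(Function('A')(4, N), -935) = Mul(0, -935) = 0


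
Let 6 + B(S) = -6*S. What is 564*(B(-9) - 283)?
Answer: -132540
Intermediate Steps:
B(S) = -6 - 6*S
564*(B(-9) - 283) = 564*((-6 - 6*(-9)) - 283) = 564*((-6 + 54) - 283) = 564*(48 - 283) = 564*(-235) = -132540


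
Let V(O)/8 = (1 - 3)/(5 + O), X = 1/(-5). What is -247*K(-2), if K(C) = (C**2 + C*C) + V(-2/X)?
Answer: -25688/15 ≈ -1712.5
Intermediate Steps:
X = -1/5 ≈ -0.20000
V(O) = -16/(5 + O) (V(O) = 8*((1 - 3)/(5 + O)) = 8*(-2/(5 + O)) = -16/(5 + O))
K(C) = -16/15 + 2*C**2 (K(C) = (C**2 + C*C) - 16/(5 - 2/(-1/5)) = (C**2 + C**2) - 16/(5 - 2*(-5)) = 2*C**2 - 16/(5 + 10) = 2*C**2 - 16/15 = -16/15 + 2*C**2)
-247*K(-2) = -247*(-16/15 + 2*(-2)**2) = -247*(-16/15 + 2*4) = -247*(-16/15 + 8) = -247*104/15 = -25688/15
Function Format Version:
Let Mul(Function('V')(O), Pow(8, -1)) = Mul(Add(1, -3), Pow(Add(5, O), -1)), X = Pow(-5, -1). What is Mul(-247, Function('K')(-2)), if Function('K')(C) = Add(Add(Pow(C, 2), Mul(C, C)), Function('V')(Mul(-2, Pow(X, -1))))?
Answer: Rational(-25688, 15) ≈ -1712.5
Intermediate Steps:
X = Rational(-1, 5) ≈ -0.20000
Function('V')(O) = Mul(-16, Pow(Add(5, O), -1)) (Function('V')(O) = Mul(8, Mul(Add(1, -3), Pow(Add(5, O), -1))) = Mul(8, Mul(-2, Pow(Add(5, O), -1))) = Mul(-16, Pow(Add(5, O), -1)))
Function('K')(C) = Add(Rational(-16, 15), Mul(2, Pow(C, 2))) (Function('K')(C) = Add(Add(Pow(C, 2), Mul(C, C)), Mul(-16, Pow(Add(5, Mul(-2, Pow(Rational(-1, 5), -1))), -1))) = Add(Add(Pow(C, 2), Pow(C, 2)), Mul(-16, Pow(Add(5, Mul(-2, -5)), -1))) = Add(Mul(2, Pow(C, 2)), Mul(-16, Pow(Add(5, 10), -1))) = Add(Mul(2, Pow(C, 2)), Mul(-16, Pow(15, -1))) = Add(Mul(2, Pow(C, 2)), Mul(-16, Rational(1, 15))) = Add(Mul(2, Pow(C, 2)), Rational(-16, 15)) = Add(Rational(-16, 15), Mul(2, Pow(C, 2))))
Mul(-247, Function('K')(-2)) = Mul(-247, Add(Rational(-16, 15), Mul(2, Pow(-2, 2)))) = Mul(-247, Add(Rational(-16, 15), Mul(2, 4))) = Mul(-247, Add(Rational(-16, 15), 8)) = Mul(-247, Rational(104, 15)) = Rational(-25688, 15)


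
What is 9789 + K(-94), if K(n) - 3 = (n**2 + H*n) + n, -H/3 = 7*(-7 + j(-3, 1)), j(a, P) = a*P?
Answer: -1206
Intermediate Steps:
j(a, P) = P*a
H = 210 (H = -21*(-7 + 1*(-3)) = -21*(-7 - 3) = -21*(-10) = -3*(-70) = 210)
K(n) = 3 + n**2 + 211*n (K(n) = 3 + ((n**2 + 210*n) + n) = 3 + (n**2 + 211*n) = 3 + n**2 + 211*n)
9789 + K(-94) = 9789 + (3 + (-94)**2 + 211*(-94)) = 9789 + (3 + 8836 - 19834) = 9789 - 10995 = -1206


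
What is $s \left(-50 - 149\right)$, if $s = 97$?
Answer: $-19303$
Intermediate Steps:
$s \left(-50 - 149\right) = 97 \left(-50 - 149\right) = 97 \left(-199\right) = -19303$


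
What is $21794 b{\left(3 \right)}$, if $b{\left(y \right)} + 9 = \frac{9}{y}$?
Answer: $-130764$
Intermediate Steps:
$b{\left(y \right)} = -9 + \frac{9}{y}$
$21794 b{\left(3 \right)} = 21794 \left(-9 + \frac{9}{3}\right) = 21794 \left(-9 + 9 \cdot \frac{1}{3}\right) = 21794 \left(-9 + 3\right) = 21794 \left(-6\right) = -130764$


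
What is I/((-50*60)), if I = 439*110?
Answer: -4829/300 ≈ -16.097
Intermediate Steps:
I = 48290
I/((-50*60)) = 48290/((-50*60)) = 48290/(-3000) = 48290*(-1/3000) = -4829/300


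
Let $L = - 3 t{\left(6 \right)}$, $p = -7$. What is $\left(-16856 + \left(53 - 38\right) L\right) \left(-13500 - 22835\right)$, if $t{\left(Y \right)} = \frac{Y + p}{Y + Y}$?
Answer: $\frac{2449306015}{4} \approx 6.1233 \cdot 10^{8}$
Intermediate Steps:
$t{\left(Y \right)} = \frac{-7 + Y}{2 Y}$ ($t{\left(Y \right)} = \frac{Y - 7}{Y + Y} = \frac{-7 + Y}{2 Y}$)
$L = \frac{1}{4}$ ($L = - 3 \frac{-7 + 6}{2 \cdot 6} = - 3 \cdot \frac{1}{2} \cdot \frac{1}{6} \left(-1\right) = \left(-3\right) \left(- \frac{1}{12}\right) = \frac{1}{4} \approx 0.25$)
$\left(-16856 + \left(53 - 38\right) L\right) \left(-13500 - 22835\right) = \left(-16856 + \left(53 - 38\right) \frac{1}{4}\right) \left(-13500 - 22835\right) = \left(-16856 + 15 \cdot \frac{1}{4}\right) \left(-36335\right) = \left(-16856 + \frac{15}{4}\right) \left(-36335\right) = \left(- \frac{67409}{4}\right) \left(-36335\right) = \frac{2449306015}{4}$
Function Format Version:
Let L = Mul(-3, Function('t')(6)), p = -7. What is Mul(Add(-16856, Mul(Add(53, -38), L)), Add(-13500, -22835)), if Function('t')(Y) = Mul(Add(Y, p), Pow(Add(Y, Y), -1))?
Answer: Rational(2449306015, 4) ≈ 6.1233e+8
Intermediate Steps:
Function('t')(Y) = Mul(Rational(1, 2), Pow(Y, -1), Add(-7, Y)) (Function('t')(Y) = Mul(Add(Y, -7), Pow(Add(Y, Y), -1)) = Mul(Add(-7, Y), Pow(Mul(2, Y), -1)) = Mul(Add(-7, Y), Mul(Rational(1, 2), Pow(Y, -1))) = Mul(Rational(1, 2), Pow(Y, -1), Add(-7, Y)))
L = Rational(1, 4) (L = Mul(-3, Mul(Rational(1, 2), Pow(6, -1), Add(-7, 6))) = Mul(-3, Mul(Rational(1, 2), Rational(1, 6), -1)) = Mul(-3, Rational(-1, 12)) = Rational(1, 4) ≈ 0.25000)
Mul(Add(-16856, Mul(Add(53, -38), L)), Add(-13500, -22835)) = Mul(Add(-16856, Mul(Add(53, -38), Rational(1, 4))), Add(-13500, -22835)) = Mul(Add(-16856, Mul(15, Rational(1, 4))), -36335) = Mul(Add(-16856, Rational(15, 4)), -36335) = Mul(Rational(-67409, 4), -36335) = Rational(2449306015, 4)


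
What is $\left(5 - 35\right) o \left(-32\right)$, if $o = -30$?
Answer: $-28800$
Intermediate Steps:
$\left(5 - 35\right) o \left(-32\right) = \left(5 - 35\right) \left(-30\right) \left(-32\right) = \left(-30\right) \left(-30\right) \left(-32\right) = 900 \left(-32\right) = -28800$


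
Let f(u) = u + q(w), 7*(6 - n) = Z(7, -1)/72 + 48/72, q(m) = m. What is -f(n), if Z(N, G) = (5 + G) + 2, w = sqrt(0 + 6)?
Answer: -165/28 - sqrt(6) ≈ -8.3423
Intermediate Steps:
w = sqrt(6) ≈ 2.4495
Z(N, G) = 7 + G
n = 165/28 (n = 6 - ((7 - 1)/72 + 48/72)/7 = 6 - (6*(1/72) + 48*(1/72))/7 = 6 - (1/12 + 2/3)/7 = 6 - 1/7*3/4 = 6 - 3/28 = 165/28 ≈ 5.8929)
f(u) = u + sqrt(6)
-f(n) = -(165/28 + sqrt(6)) = -165/28 - sqrt(6)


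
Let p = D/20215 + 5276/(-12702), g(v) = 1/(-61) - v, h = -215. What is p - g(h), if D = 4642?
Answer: -1685101583518/7831513365 ≈ -215.17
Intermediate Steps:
g(v) = -1/61 - v
p = -23845828/128385465 (p = 4642/20215 + 5276/(-12702) = 4642*(1/20215) + 5276*(-1/12702) = 4642/20215 - 2638/6351 = -23845828/128385465 ≈ -0.18574)
p - g(h) = -23845828/128385465 - (-1/61 - 1*(-215)) = -23845828/128385465 - (-1/61 + 215) = -23845828/128385465 - 1*13114/61 = -23845828/128385465 - 13114/61 = -1685101583518/7831513365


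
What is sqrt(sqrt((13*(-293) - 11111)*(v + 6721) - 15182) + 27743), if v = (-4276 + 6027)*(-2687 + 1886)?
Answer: sqrt(27743 + 7*sqrt(425015682)) ≈ 414.79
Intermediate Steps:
v = -1402551 (v = 1751*(-801) = -1402551)
sqrt(sqrt((13*(-293) - 11111)*(v + 6721) - 15182) + 27743) = sqrt(sqrt((13*(-293) - 11111)*(-1402551 + 6721) - 15182) + 27743) = sqrt(sqrt((-3809 - 11111)*(-1395830) - 15182) + 27743) = sqrt(sqrt(-14920*(-1395830) - 15182) + 27743) = sqrt(sqrt(20825783600 - 15182) + 27743) = sqrt(sqrt(20825768418) + 27743) = sqrt(7*sqrt(425015682) + 27743) = sqrt(27743 + 7*sqrt(425015682))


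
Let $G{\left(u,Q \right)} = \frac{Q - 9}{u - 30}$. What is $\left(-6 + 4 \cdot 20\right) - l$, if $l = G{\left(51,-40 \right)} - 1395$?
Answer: $\frac{4414}{3} \approx 1471.3$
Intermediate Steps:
$G{\left(u,Q \right)} = \frac{-9 + Q}{-30 + u}$
$l = - \frac{4192}{3}$ ($l = \frac{-9 - 40}{-30 + 51} - 1395 = \frac{1}{21} \left(-49\right) - 1395 = - \frac{7}{3} - 1395 = - \frac{4192}{3} \approx -1397.3$)
$\left(-6 + 4 \cdot 20\right) - l = \left(-6 + 4 \cdot 20\right) - - \frac{4192}{3} = \left(-6 + 80\right) + \frac{4192}{3} = 74 + \frac{4192}{3} = \frac{4414}{3}$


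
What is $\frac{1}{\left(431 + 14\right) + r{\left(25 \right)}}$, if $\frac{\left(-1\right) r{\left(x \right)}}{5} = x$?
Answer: $\frac{1}{320} \approx 0.003125$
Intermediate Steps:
$r{\left(x \right)} = - 5 x$
$\frac{1}{\left(431 + 14\right) + r{\left(25 \right)}} = \frac{1}{\left(431 + 14\right) - 125} = \frac{1}{445 - 125} = \frac{1}{320}$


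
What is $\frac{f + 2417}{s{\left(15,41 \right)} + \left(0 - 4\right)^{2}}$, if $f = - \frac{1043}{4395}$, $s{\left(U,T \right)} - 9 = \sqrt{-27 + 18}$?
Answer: $\frac{26554180}{278643} - \frac{5310836 i}{464405} \approx 95.298 - 11.436 i$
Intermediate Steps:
$s{\left(U,T \right)} = 9 + 3 i$ ($s{\left(U,T \right)} = 9 + \sqrt{-27 + 18} = 9 + \sqrt{-9} = 9 + 3 i$)
$f = - \frac{1043}{4395}$ ($f = \left(-1043\right) \frac{1}{4395} = - \frac{1043}{4395} \approx -0.23732$)
$\frac{f + 2417}{s{\left(15,41 \right)} + \left(0 - 4\right)^{2}} = \frac{- \frac{1043}{4395} + 2417}{\left(9 + 3 i\right) + \left(0 - 4\right)^{2}} = \frac{10621672}{4395 \left(\left(9 + 3 i\right) + \left(-4\right)^{2}\right)} = \frac{10621672}{4395 \left(\left(9 + 3 i\right) + 16\right)} = \frac{10621672}{4395 \left(25 + 3 i\right)} = \frac{10621672 \frac{25 - 3 i}{634}}{4395} = \frac{5310836 \left(25 - 3 i\right)}{1393215}$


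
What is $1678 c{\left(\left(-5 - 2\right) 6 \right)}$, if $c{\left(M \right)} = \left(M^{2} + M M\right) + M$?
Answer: $5849508$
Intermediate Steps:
$c{\left(M \right)} = M + 2 M^{2}$ ($c{\left(M \right)} = \left(M^{2} + M^{2}\right) + M = 2 M^{2} + M = M + 2 M^{2}$)
$1678 c{\left(\left(-5 - 2\right) 6 \right)} = 1678 \left(-5 - 2\right) 6 \left(1 + 2 \left(-5 - 2\right) 6\right) = 1678 \left(-7\right) 6 \left(1 + 2 \left(\left(-7\right) 6\right)\right) = 1678 \left(- 42 \left(1 + 2 \left(-42\right)\right)\right) = 1678 \left(- 42 \left(1 - 84\right)\right) = 1678 \left(\left(-42\right) \left(-83\right)\right) = 1678 \cdot 3486 = 5849508$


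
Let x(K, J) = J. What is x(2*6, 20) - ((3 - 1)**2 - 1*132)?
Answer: 148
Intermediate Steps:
x(2*6, 20) - ((3 - 1)**2 - 1*132) = 20 - ((3 - 1)**2 - 1*132) = 20 - (2**2 - 132) = 20 - (4 - 132) = 20 - 1*(-128) = 20 + 128 = 148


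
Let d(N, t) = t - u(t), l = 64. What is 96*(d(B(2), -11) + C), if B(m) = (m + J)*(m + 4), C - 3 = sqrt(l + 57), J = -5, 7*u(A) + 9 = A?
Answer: 3936/7 ≈ 562.29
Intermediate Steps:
u(A) = -9/7 + A/7
C = 14 (C = 3 + sqrt(64 + 57) = 3 + sqrt(121) = 3 + 11 = 14)
B(m) = (-5 + m)*(4 + m) (B(m) = (m - 5)*(m + 4) = (-5 + m)*(4 + m))
d(N, t) = 9/7 + 6*t/7 (d(N, t) = t - (-9/7 + t/7) = t + (9/7 - t/7) = 9/7 + 6*t/7)
96*(d(B(2), -11) + C) = 96*((9/7 + (6/7)*(-11)) + 14) = 96*((9/7 - 66/7) + 14) = 96*(-57/7 + 14) = 96*(41/7) = 3936/7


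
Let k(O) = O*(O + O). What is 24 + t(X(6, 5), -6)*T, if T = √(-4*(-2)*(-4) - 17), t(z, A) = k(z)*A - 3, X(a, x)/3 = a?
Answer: 24 - 27237*I ≈ 24.0 - 27237.0*I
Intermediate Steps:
k(O) = 2*O² (k(O) = O*(2*O) = 2*O²)
X(a, x) = 3*a
t(z, A) = -3 + 2*A*z² (t(z, A) = (2*z²)*A - 3 = 2*A*z² - 3 = -3 + 2*A*z²)
T = 7*I (T = √(8*(-4) - 17) = √(-32 - 17) = √(-49) = 7*I ≈ 7.0*I)
24 + t(X(6, 5), -6)*T = 24 + (-3 + 2*(-6)*(3*6)²)*(7*I) = 24 + (-3 + 2*(-6)*18²)*(7*I) = 24 + (-3 + 2*(-6)*324)*(7*I) = 24 + (-3 - 3888)*(7*I) = 24 - 27237*I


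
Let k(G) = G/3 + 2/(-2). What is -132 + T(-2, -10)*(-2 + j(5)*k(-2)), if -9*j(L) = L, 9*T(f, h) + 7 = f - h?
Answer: -32105/243 ≈ -132.12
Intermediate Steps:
T(f, h) = -7/9 - h/9 + f/9 (T(f, h) = -7/9 + (f - h)/9 = -7/9 + (-h/9 + f/9) = -7/9 - h/9 + f/9)
k(G) = -1 + G/3 (k(G) = G*(⅓) + 2*(-½) = G/3 - 1 = -1 + G/3)
j(L) = -L/9
-132 + T(-2, -10)*(-2 + j(5)*k(-2)) = -132 + (-7/9 - ⅑*(-10) + (⅑)*(-2))*(-2 + (-⅑*5)*(-1 + (⅓)*(-2))) = -132 + (-7/9 + 10/9 - 2/9)*(-2 - 5*(-1 - ⅔)/9) = -132 + (-2 - 5/9*(-5/3))/9 = -132 + (-2 + 25/27)/9 = -132 + (⅑)*(-29/27) = -132 - 29/243 = -32105/243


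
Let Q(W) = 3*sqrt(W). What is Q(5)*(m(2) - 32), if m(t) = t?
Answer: -90*sqrt(5) ≈ -201.25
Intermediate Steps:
Q(5)*(m(2) - 32) = (3*sqrt(5))*(2 - 32) = (3*sqrt(5))*(-30) = -90*sqrt(5)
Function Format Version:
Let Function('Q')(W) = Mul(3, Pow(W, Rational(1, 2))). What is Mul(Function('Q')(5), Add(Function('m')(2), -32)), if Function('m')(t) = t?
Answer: Mul(-90, Pow(5, Rational(1, 2))) ≈ -201.25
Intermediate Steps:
Mul(Function('Q')(5), Add(Function('m')(2), -32)) = Mul(Mul(3, Pow(5, Rational(1, 2))), Add(2, -32)) = Mul(Mul(3, Pow(5, Rational(1, 2))), -30) = Mul(-90, Pow(5, Rational(1, 2)))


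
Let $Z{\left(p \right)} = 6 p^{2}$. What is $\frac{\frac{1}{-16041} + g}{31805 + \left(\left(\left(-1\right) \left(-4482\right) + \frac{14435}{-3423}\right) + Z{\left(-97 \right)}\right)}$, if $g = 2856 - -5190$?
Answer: $\frac{147264174785}{1697341028776} \approx 0.086762$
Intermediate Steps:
$g = 8046$ ($g = 2856 + 5190 = 8046$)
$\frac{\frac{1}{-16041} + g}{31805 + \left(\left(\left(-1\right) \left(-4482\right) + \frac{14435}{-3423}\right) + Z{\left(-97 \right)}\right)} = \frac{\frac{1}{-16041} + 8046}{31805 + \left(\left(\left(-1\right) \left(-4482\right) + \frac{14435}{-3423}\right) + 6 \left(-97\right)^{2}\right)} = \frac{- \frac{1}{16041} + 8046}{31805 + \left(\left(4482 + 14435 \left(- \frac{1}{3423}\right)\right) + 6 \cdot 9409\right)} = \frac{129065885}{16041 \left(31805 + \left(\left(4482 - \frac{14435}{3423}\right) + 56454\right)\right)} = \frac{129065885}{16041 \left(31805 + \left(\frac{15327451}{3423} + 56454\right)\right)} = \frac{129065885}{16041 \left(31805 + \frac{208569493}{3423}\right)} = \frac{129065885}{16041 \cdot \frac{317438008}{3423}} = \frac{129065885}{16041} \cdot \frac{3423}{317438008} = \frac{147264174785}{1697341028776}$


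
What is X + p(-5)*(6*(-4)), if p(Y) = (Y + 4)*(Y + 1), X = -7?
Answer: -103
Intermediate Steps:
p(Y) = (1 + Y)*(4 + Y) (p(Y) = (4 + Y)*(1 + Y) = (1 + Y)*(4 + Y))
X + p(-5)*(6*(-4)) = -7 + (4 + (-5)² + 5*(-5))*(6*(-4)) = -7 + (4 + 25 - 25)*(-24) = -7 + 4*(-24) = -7 - 96 = -103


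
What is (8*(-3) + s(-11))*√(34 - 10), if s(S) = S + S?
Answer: -92*√6 ≈ -225.35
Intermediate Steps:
s(S) = 2*S
(8*(-3) + s(-11))*√(34 - 10) = (8*(-3) + 2*(-11))*√(34 - 10) = (-24 - 22)*√24 = -92*√6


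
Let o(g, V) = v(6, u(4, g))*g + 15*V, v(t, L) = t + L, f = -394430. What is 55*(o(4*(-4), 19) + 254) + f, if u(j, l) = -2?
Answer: -368305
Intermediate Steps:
v(t, L) = L + t
o(g, V) = 4*g + 15*V (o(g, V) = (-2 + 6)*g + 15*V = 4*g + 15*V)
55*(o(4*(-4), 19) + 254) + f = 55*((4*(4*(-4)) + 15*19) + 254) - 394430 = 55*((4*(-16) + 285) + 254) - 394430 = 55*((-64 + 285) + 254) - 394430 = 55*(221 + 254) - 394430 = 55*475 - 394430 = 26125 - 394430 = -368305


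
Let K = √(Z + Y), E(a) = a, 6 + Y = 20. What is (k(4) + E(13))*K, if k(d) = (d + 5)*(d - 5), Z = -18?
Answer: 8*I ≈ 8.0*I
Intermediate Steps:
Y = 14 (Y = -6 + 20 = 14)
K = 2*I (K = √(-18 + 14) = √(-4) = 2*I ≈ 2.0*I)
k(d) = (-5 + d)*(5 + d) (k(d) = (5 + d)*(-5 + d) = (-5 + d)*(5 + d))
(k(4) + E(13))*K = ((-25 + 4²) + 13)*(2*I) = ((-25 + 16) + 13)*(2*I) = (-9 + 13)*(2*I) = 4*(2*I) = 8*I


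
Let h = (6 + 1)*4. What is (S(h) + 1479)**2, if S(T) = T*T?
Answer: 5121169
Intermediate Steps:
h = 28 (h = 7*4 = 28)
S(T) = T**2
(S(h) + 1479)**2 = (28**2 + 1479)**2 = (784 + 1479)**2 = 2263**2 = 5121169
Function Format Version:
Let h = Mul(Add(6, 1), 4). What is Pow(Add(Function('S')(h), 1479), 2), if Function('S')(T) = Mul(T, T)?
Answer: 5121169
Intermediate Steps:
h = 28 (h = Mul(7, 4) = 28)
Function('S')(T) = Pow(T, 2)
Pow(Add(Function('S')(h), 1479), 2) = Pow(Add(Pow(28, 2), 1479), 2) = Pow(Add(784, 1479), 2) = Pow(2263, 2) = 5121169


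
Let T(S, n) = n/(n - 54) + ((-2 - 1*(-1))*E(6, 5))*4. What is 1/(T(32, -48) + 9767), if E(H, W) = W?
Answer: 17/165707 ≈ 0.00010259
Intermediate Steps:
T(S, n) = -20 + n/(-54 + n) (T(S, n) = n/(n - 54) + ((-2 - 1*(-1))*5)*4 = n/(-54 + n) + ((-2 + 1)*5)*4 = n/(-54 + n) - 1*5*4 = n/(-54 + n) - 5*4 = n/(-54 + n) - 20 = -20 + n/(-54 + n))
1/(T(32, -48) + 9767) = 1/((1080 - 19*(-48))/(-54 - 48) + 9767) = 1/((1080 + 912)/(-102) + 9767) = 1/(-1/102*1992 + 9767) = 1/(-332/17 + 9767) = 1/(165707/17) = 17/165707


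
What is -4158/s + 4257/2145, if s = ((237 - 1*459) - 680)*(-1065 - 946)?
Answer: 10623894/5359315 ≈ 1.9823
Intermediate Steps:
s = 1813922 (s = ((237 - 459) - 680)*(-2011) = (-222 - 680)*(-2011) = -902*(-2011) = 1813922)
-4158/s + 4257/2145 = -4158/1813922 + 4257/2145 = -4158*1/1813922 + 4257*(1/2145) = -189/82451 + 129/65 = 10623894/5359315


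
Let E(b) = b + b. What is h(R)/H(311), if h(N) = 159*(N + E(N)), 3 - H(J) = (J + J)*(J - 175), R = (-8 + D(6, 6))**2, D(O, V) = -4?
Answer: -68688/84589 ≈ -0.81202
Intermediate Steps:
E(b) = 2*b
R = 144 (R = (-8 - 4)**2 = (-12)**2 = 144)
H(J) = 3 - 2*J*(-175 + J) (H(J) = 3 - (J + J)*(J - 175) = 3 - 2*J*(-175 + J))
h(N) = 477*N (h(N) = 159*(N + 2*N) = 159*(3*N) = 477*N)
h(R)/H(311) = (477*144)/(3 - 2*311**2 + 350*311) = 68688/(3 - 2*96721 + 108850) = 68688/(3 - 193442 + 108850) = 68688/(-84589) = 68688*(-1/84589) = -68688/84589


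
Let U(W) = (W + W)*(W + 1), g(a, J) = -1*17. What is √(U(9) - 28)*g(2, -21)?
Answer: -34*√38 ≈ -209.59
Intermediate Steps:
g(a, J) = -17
U(W) = 2*W*(1 + W) (U(W) = (2*W)*(1 + W) = 2*W*(1 + W))
√(U(9) - 28)*g(2, -21) = √(2*9*(1 + 9) - 28)*(-17) = √(2*9*10 - 28)*(-17) = √(180 - 28)*(-17) = √152*(-17) = (2*√38)*(-17) = -34*√38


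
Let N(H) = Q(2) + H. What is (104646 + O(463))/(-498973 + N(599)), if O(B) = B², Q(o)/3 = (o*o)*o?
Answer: -63803/99670 ≈ -0.64014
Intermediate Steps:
Q(o) = 3*o³ (Q(o) = 3*((o*o)*o) = 3*(o²*o) = 3*o³)
N(H) = 24 + H (N(H) = 3*2³ + H = 3*8 + H = 24 + H)
(104646 + O(463))/(-498973 + N(599)) = (104646 + 463²)/(-498973 + (24 + 599)) = (104646 + 214369)/(-498973 + 623) = 319015/(-498350) = 319015*(-1/498350) = -63803/99670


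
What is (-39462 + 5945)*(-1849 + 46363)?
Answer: -1491975738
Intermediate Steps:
(-39462 + 5945)*(-1849 + 46363) = -33517*44514 = -1491975738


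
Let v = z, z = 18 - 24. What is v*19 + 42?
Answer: -72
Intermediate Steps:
z = -6
v = -6
v*19 + 42 = -6*19 + 42 = -114 + 42 = -72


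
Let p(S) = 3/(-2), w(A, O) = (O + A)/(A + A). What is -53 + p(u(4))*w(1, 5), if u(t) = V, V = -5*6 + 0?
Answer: -115/2 ≈ -57.500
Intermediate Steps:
w(A, O) = (A + O)/(2*A) (w(A, O) = (A + O)/((2*A)) = (A + O)*(1/(2*A)) = (A + O)/(2*A))
V = -30 (V = -30 + 0 = -30)
u(t) = -30
p(S) = -3/2 (p(S) = 3*(-1/2) = -3/2)
-53 + p(u(4))*w(1, 5) = -53 - 3*(1 + 5)/(4*1) = -53 - 3*6/4 = -53 - 3/2*3 = -53 - 9/2 = -115/2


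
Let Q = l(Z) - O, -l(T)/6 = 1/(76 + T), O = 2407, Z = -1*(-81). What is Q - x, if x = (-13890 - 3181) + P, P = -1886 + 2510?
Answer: 2204274/157 ≈ 14040.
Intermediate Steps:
Z = 81
P = 624
l(T) = -6/(76 + T)
Q = -377905/157 (Q = -6/(76 + 81) - 1*2407 = -6/157 - 2407 = -377905/157 ≈ -2407.0)
x = -16447 (x = (-13890 - 3181) + 624 = -17071 + 624 = -16447)
Q - x = -377905/157 - 1*(-16447) = -377905/157 + 16447 = 2204274/157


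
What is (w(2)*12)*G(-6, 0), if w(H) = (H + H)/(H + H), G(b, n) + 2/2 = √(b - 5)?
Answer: -12 + 12*I*√11 ≈ -12.0 + 39.799*I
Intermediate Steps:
G(b, n) = -1 + √(-5 + b) (G(b, n) = -1 + √(b - 5) = -1 + √(-5 + b))
w(H) = 1 (w(H) = (2*H)/((2*H)) = (2*H)*(1/(2*H)) = 1)
(w(2)*12)*G(-6, 0) = (1*12)*(-1 + √(-5 - 6)) = 12*(-1 + √(-11)) = 12*(-1 + I*√11) = -12 + 12*I*√11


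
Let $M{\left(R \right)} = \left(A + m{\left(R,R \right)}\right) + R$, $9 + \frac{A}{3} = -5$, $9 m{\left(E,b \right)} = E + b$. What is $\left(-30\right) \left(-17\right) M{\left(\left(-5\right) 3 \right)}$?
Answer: $-30770$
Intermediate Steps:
$m{\left(E,b \right)} = \frac{E}{9} + \frac{b}{9}$ ($m{\left(E,b \right)} = \frac{E + b}{9} = \frac{E}{9} + \frac{b}{9}$)
$A = -42$ ($A = -27 + 3 \left(-5\right) = -27 - 15 = -42$)
$M{\left(R \right)} = -42 + \frac{11 R}{9}$ ($M{\left(R \right)} = \left(-42 + \left(\frac{R}{9} + \frac{R}{9}\right)\right) + R = \left(-42 + \frac{2 R}{9}\right) + R = -42 + \frac{11 R}{9}$)
$\left(-30\right) \left(-17\right) M{\left(\left(-5\right) 3 \right)} = \left(-30\right) \left(-17\right) \left(-42 + \frac{11 \left(\left(-5\right) 3\right)}{9}\right) = 510 \left(-42 + \frac{11}{9} \left(-15\right)\right) = 510 \left(-42 - \frac{55}{3}\right) = 510 \left(- \frac{181}{3}\right) = -30770$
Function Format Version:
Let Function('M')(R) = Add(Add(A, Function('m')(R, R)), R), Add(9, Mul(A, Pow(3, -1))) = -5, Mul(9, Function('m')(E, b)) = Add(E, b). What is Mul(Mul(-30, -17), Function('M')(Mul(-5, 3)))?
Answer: -30770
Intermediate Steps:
Function('m')(E, b) = Add(Mul(Rational(1, 9), E), Mul(Rational(1, 9), b)) (Function('m')(E, b) = Mul(Rational(1, 9), Add(E, b)) = Add(Mul(Rational(1, 9), E), Mul(Rational(1, 9), b)))
A = -42 (A = Add(-27, Mul(3, -5)) = Add(-27, -15) = -42)
Function('M')(R) = Add(-42, Mul(Rational(11, 9), R)) (Function('M')(R) = Add(Add(-42, Add(Mul(Rational(1, 9), R), Mul(Rational(1, 9), R))), R) = Add(Add(-42, Mul(Rational(2, 9), R)), R) = Add(-42, Mul(Rational(11, 9), R)))
Mul(Mul(-30, -17), Function('M')(Mul(-5, 3))) = Mul(Mul(-30, -17), Add(-42, Mul(Rational(11, 9), Mul(-5, 3)))) = Mul(510, Add(-42, Mul(Rational(11, 9), -15))) = Mul(510, Add(-42, Rational(-55, 3))) = Mul(510, Rational(-181, 3)) = -30770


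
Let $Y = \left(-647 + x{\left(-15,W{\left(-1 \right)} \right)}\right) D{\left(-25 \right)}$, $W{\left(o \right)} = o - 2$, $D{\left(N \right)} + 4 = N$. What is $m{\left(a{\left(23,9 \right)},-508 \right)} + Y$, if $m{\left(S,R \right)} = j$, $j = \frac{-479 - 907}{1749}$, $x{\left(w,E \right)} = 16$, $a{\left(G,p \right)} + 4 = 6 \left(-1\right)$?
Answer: $\frac{969805}{53} \approx 18298.0$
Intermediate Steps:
$D{\left(N \right)} = -4 + N$
$a{\left(G,p \right)} = -10$ ($a{\left(G,p \right)} = -4 + 6 \left(-1\right) = -4 - 6 = -10$)
$W{\left(o \right)} = -2 + o$ ($W{\left(o \right)} = o - 2 = -2 + o$)
$j = - \frac{42}{53}$ ($j = \left(-1386\right) \frac{1}{1749} = - \frac{42}{53} \approx -0.79245$)
$Y = 18299$ ($Y = \left(-647 + 16\right) \left(-4 - 25\right) = \left(-631\right) \left(-29\right) = 18299$)
$m{\left(S,R \right)} = - \frac{42}{53}$
$m{\left(a{\left(23,9 \right)},-508 \right)} + Y = - \frac{42}{53} + 18299 = \frac{969805}{53}$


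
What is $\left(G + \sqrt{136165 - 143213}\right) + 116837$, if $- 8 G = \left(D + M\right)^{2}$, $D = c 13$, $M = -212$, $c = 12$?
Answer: $116445 + 2 i \sqrt{1762} \approx 1.1645 \cdot 10^{5} + 83.952 i$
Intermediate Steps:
$D = 156$ ($D = 12 \cdot 13 = 156$)
$G = -392$ ($G = - \frac{\left(156 - 212\right)^{2}}{8} = - \frac{\left(-56\right)^{2}}{8} = \left(- \frac{1}{8}\right) 3136 = -392$)
$\left(G + \sqrt{136165 - 143213}\right) + 116837 = \left(-392 + \sqrt{136165 - 143213}\right) + 116837 = \left(-392 + \sqrt{-7048}\right) + 116837 = \left(-392 + 2 i \sqrt{1762}\right) + 116837 = 116445 + 2 i \sqrt{1762}$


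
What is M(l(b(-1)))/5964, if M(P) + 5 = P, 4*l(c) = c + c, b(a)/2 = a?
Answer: -1/994 ≈ -0.0010060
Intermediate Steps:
b(a) = 2*a
l(c) = c/2 (l(c) = (c + c)/4 = (2*c)/4 = c/2)
M(P) = -5 + P
M(l(b(-1)))/5964 = (-5 + (2*(-1))/2)/5964 = (-5 + (½)*(-2))*(1/5964) = (-5 - 1)*(1/5964) = -6*1/5964 = -1/994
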